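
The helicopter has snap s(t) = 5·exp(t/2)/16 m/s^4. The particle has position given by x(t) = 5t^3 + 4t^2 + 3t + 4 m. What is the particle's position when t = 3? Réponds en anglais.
Using x(t) = 5·t^3 + 4·t^2 + 3·t + 4 and substituting t = 3, we find x = 184.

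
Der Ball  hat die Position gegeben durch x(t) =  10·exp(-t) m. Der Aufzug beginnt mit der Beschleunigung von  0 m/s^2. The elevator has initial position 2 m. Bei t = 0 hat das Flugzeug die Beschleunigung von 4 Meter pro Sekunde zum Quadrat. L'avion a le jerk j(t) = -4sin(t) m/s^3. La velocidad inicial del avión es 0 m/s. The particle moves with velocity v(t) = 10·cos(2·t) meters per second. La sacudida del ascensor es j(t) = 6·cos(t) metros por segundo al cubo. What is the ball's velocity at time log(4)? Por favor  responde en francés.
Nous devons dériver notre équation de la position x(t) = 10·exp(-t) 1 fois. En dérivant la position, nous obtenons la vitesse: v(t) = -10·exp(-t). De l'équation de la vitesse v(t) = -10·exp(-t), nous substituons t = log(4) pour obtenir v = -5/2.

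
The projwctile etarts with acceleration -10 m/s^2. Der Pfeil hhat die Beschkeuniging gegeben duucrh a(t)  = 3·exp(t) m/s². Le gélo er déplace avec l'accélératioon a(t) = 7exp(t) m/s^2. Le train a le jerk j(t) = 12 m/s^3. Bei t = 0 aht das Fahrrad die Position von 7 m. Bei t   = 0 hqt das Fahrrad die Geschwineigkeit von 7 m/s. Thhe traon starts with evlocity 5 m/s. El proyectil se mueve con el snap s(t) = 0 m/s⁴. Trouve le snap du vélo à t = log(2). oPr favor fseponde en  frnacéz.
Pour résoudre ceci, nous devons prendre 2 dérivées de notre équation de l'accélération a(t) = 7·exp(t). La dérivée de l'accélération donne le jerk: j(t) = 7·exp(t). La dérivée du jerk donne le snap: s(t) = 7·exp(t). En utilisant s(t) = 7·exp(t) et en substituant t = log(2), nous trouvons s = 14.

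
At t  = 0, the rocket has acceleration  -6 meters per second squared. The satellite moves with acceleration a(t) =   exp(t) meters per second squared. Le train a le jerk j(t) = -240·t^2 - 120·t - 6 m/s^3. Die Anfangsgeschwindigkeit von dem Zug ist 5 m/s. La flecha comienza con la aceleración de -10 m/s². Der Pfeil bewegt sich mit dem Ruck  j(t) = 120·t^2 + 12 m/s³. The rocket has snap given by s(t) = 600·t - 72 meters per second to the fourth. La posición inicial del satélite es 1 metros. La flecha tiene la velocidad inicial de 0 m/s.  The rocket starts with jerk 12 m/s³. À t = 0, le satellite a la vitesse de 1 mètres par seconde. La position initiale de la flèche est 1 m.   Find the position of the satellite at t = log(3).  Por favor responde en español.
Para resolver esto, necesitamos tomar 2 antiderivadas de nuestra ecuación de la aceleración a(t) = exp(t). La integral de la aceleración, con v(0) = 1, da la velocidad: v(t) = exp(t). La integral de la velocidad es la posición. Usando x(0) = 1, obtenemos x(t) = exp(t). Usando x(t) = exp(t) y sustituyendo t = log(3), encontramos x = 3.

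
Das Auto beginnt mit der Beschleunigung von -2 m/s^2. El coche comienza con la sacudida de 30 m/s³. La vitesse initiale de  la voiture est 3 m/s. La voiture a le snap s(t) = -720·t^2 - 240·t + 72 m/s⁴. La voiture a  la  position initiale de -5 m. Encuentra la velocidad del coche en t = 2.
Partiendo del snap s(t) = -720·t^2 - 240·t + 72, tomamos 3 integrales. Tomando ∫s(t)dt y aplicando j(0) = 30, encontramos j(t) = -240·t^3 - 120·t^2 + 72·t + 30. Tomando ∫j(t)dt y aplicando a(0) = -2, encontramos a(t) = -60·t^4 - 40·t^3 + 36·t^2 + 30·t - 2. La integral de la aceleración, con v(0) = 3, da la velocidad: v(t) = -12·t^5 - 10·t^4 + 12·t^3 + 15·t^2 - 2·t + 3. De la ecuación de la velocidad v(t) = -12·t^5 - 10·t^4 + 12·t^3 + 15·t^2 - 2·t + 3, sustituimos t = 2 para obtener v = -389.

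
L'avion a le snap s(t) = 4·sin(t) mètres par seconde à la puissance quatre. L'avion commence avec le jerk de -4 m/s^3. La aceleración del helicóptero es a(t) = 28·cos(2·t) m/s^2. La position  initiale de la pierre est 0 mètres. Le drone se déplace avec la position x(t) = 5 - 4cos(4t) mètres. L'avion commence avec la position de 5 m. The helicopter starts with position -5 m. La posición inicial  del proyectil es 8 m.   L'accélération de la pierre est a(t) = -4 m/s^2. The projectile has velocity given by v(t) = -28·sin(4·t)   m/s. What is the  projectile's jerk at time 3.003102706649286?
Starting from velocity v(t) = -28·sin(4·t), we take 2 derivatives. Differentiating velocity, we get acceleration: a(t) = -112·cos(4·t). The derivative of acceleration gives jerk: j(t) = 448·sin(4·t). We have jerk j(t) = 448·sin(4·t). Substituting t = 3.003102706649286: j(3.003102706649286) = -235.674404419542.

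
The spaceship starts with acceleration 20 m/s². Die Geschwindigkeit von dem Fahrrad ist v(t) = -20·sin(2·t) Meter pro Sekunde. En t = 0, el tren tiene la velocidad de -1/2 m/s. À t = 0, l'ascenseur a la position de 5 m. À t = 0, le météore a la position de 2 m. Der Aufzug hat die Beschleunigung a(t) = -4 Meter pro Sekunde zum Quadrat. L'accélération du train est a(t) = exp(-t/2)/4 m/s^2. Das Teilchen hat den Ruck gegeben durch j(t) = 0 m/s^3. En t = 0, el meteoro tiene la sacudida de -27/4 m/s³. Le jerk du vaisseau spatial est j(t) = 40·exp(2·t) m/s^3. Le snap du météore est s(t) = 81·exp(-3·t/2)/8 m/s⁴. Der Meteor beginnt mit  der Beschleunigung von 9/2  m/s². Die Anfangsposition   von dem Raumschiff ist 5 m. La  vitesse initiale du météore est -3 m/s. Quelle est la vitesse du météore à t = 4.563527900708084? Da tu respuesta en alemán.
Wir müssen das Integral unserer Gleichung für den Snap s(t) = 81·exp(-3·t/2)/8 3-mal finden. Die Stammfunktion von dem Snap ist der Ruck. Mit j(0) = -27/4 erhalten wir j(t) = -27·exp(-3·t/2)/4. Mit ∫j(t)dt und Anwendung von a(0) = 9/2, finden wir a(t) = 9·exp(-3·t/2)/2. Durch Integration von der Beschleunigung und Verwendung der Anfangsbedingung v(0) = -3, erhalten wir v(t) = -3·exp(-3·t/2). Wir haben die Geschwindigkeit v(t) = -3·exp(-3·t/2). Durch Einsetzen von t = 4.563527900708084: v(4.563527900708084) = -0.00319336658655973.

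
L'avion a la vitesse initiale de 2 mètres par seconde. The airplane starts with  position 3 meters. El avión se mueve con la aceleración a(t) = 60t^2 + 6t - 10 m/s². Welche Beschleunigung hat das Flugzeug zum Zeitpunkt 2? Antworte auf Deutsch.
Wir haben die Beschleunigung a(t) = 60·t^2 + 6·t - 10. Durch Einsetzen von t = 2: a(2) = 242.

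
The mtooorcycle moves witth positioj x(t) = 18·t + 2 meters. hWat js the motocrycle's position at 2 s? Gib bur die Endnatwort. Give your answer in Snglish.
x(2) = 38.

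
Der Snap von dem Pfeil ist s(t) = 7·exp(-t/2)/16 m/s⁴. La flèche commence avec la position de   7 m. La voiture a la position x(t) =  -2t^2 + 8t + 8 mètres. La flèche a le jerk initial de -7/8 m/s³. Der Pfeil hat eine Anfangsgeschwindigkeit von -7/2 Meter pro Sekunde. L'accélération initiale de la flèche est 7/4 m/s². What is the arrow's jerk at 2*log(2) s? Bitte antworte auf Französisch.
En partant du snap s(t) = 7·exp(-t/2)/16, nous prenons 1 primitive. L'intégrale du snap, avec j(0) = -7/8, donne le jerk: j(t) = -7·exp(-t/2)/8. De l'équation du jerk j(t) = -7·exp(-t/2)/8, nous substituons t = 2*log(2) pour obtenir j = -7/16.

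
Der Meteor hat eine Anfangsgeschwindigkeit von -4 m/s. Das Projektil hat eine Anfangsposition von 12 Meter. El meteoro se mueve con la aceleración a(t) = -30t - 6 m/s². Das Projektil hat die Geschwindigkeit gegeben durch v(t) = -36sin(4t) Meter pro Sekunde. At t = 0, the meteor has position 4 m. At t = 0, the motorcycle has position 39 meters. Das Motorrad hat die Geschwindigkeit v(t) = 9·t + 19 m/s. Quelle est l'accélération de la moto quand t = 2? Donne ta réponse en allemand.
Ausgehend von der Geschwindigkeit v(t) = 9·t + 19, nehmen wir 1 Ableitung. Durch Ableiten von der Geschwindigkeit erhalten wir die Beschleunigung: a(t) = 9. Mit a(t) = 9 und Einsetzen von t = 2, finden wir a = 9.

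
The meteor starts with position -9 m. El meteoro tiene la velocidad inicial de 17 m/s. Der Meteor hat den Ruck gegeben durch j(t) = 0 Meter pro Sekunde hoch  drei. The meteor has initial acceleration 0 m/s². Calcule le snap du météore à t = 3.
Pour résoudre ceci, nous devons prendre 1 dérivée de notre équation du jerk j(t) = 0. En prenant d/dt de j(t), nous trouvons s(t) = 0. En utilisant s(t) = 0 et en substituant t = 3, nous trouvons s = 0.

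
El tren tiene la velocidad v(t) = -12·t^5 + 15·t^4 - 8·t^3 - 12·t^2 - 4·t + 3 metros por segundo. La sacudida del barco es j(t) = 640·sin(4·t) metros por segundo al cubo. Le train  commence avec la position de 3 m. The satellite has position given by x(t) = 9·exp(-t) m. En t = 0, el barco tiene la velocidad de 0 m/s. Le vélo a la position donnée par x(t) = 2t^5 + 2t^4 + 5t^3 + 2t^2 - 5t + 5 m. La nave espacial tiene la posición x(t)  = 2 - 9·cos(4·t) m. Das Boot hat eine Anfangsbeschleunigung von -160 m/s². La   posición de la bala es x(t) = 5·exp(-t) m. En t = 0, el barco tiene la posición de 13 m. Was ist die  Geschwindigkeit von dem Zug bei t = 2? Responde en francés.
De l'équation de la vitesse v(t) = -12·t^5 + 15·t^4 - 8·t^3 - 12·t^2 - 4·t + 3, nous substituons t = 2 pour obtenir v = -261.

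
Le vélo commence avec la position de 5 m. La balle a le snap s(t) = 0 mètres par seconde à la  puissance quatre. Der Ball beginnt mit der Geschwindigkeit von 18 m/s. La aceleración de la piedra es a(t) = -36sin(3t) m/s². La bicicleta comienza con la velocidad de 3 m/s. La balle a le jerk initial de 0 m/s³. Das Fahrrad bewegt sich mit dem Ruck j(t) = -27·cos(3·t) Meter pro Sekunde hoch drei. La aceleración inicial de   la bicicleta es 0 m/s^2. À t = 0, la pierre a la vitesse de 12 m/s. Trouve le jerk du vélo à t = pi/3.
De l'équation du jerk j(t) = -27·cos(3·t), nous substituons t = pi/3 pour obtenir j = 27.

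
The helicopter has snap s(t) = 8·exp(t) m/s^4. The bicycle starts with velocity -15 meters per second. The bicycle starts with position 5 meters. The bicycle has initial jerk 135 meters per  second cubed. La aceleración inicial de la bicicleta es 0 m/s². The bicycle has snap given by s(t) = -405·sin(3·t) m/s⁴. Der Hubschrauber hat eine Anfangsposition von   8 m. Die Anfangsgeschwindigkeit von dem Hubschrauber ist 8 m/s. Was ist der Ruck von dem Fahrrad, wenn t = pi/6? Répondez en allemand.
Wir müssen unsere Gleichung für den Snap s(t) = -405·sin(3·t) 1-mal integrieren. Durch Integration von dem Snap und Verwendung der Anfangsbedingung j(0) = 135, erhalten wir j(t) = 135·cos(3·t). Aus der Gleichung für den Ruck j(t) = 135·cos(3·t), setzen wir t = pi/6 ein und erhalten j = 0.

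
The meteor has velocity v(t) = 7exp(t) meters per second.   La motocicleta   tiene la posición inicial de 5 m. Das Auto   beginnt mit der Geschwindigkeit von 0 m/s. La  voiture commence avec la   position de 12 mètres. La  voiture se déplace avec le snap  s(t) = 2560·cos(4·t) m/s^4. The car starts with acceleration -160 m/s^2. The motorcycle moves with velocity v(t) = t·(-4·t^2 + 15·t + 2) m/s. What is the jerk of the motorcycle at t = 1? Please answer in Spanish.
Partiendo de la velocidad v(t) = t·(-4·t^2 + 15·t + 2), tomamos 2 derivadas. Tomando d/dt de v(t), encontramos a(t) = -4·t^2 + t·(15 - 8·t) + 15·t + 2. La derivada de la aceleración da la sacudida: j(t) = 30 - 24·t. Usando j(t) = 30 - 24·t y sustituyendo t = 1, encontramos j = 6.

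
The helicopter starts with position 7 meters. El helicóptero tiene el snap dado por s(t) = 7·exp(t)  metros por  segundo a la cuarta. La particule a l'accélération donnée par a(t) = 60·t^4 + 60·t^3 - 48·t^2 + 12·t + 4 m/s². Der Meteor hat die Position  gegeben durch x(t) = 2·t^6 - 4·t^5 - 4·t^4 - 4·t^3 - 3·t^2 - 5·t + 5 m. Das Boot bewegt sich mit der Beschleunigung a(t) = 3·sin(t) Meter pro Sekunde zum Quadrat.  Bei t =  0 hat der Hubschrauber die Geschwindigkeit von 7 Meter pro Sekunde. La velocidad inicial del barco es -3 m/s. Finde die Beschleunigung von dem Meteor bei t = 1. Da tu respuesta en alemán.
Wir müssen unsere Gleichung für die Position x(t) = 2·t^6 - 4·t^5 - 4·t^4 - 4·t^3 - 3·t^2 - 5·t + 5 2-mal ableiten. Die Ableitung von der Position ergibt die Geschwindigkeit: v(t) = 12·t^5 - 20·t^4 - 16·t^3 - 12·t^2 - 6·t - 5. Die Ableitung von der Geschwindigkeit ergibt die Beschleunigung: a(t) = 60·t^4 - 80·t^3 - 48·t^2 - 24·t - 6. Wir haben die Beschleunigung a(t) = 60·t^4 - 80·t^3 - 48·t^2 - 24·t - 6. Durch Einsetzen von t = 1: a(1) = -98.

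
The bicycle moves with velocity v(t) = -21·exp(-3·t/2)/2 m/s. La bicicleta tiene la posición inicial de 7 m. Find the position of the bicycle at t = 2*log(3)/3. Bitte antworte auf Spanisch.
Para resolver esto, necesitamos tomar 1 antiderivada de nuestra ecuación de la velocidad v(t) = -21·exp(-3·t/2)/2. La antiderivada de la velocidad, con x(0) = 7, da la posición: x(t) = 7·exp(-3·t/2). De la ecuación de la posición x(t) = 7·exp(-3·t/2), sustituimos t = 2*log(3)/3 para obtener x = 7/3.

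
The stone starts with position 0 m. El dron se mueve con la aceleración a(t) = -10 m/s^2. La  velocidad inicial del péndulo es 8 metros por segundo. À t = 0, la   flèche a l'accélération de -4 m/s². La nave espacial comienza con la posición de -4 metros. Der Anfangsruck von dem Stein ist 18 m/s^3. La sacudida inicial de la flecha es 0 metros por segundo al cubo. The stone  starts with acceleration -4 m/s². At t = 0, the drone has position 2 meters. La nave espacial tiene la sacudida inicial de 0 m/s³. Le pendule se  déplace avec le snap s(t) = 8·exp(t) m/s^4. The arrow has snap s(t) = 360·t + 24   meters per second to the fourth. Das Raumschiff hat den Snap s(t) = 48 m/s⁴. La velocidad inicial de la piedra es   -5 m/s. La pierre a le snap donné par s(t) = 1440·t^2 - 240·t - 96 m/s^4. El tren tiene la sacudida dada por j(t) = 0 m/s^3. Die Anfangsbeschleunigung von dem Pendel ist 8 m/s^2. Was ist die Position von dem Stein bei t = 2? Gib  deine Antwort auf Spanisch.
Para resolver esto, necesitamos tomar 4 antiderivadas de nuestra ecuación del snap s(t) = 1440·t^2 - 240·t - 96. La antiderivada del snap, con j(0) = 18, da la sacudida: j(t) = 480·t^3 - 120·t^2 - 96·t + 18. Integrando la sacudida y usando la condición inicial a(0) = -4, obtenemos a(t) = 120·t^4 - 40·t^3 - 48·t^2 + 18·t - 4. La antiderivada de la aceleración, con v(0) = -5, da la velocidad: v(t) = 24·t^5 - 10·t^4 - 16·t^3 + 9·t^2 - 4·t - 5. La integral de la velocidad, con x(0) = 0, da la posición: x(t) = 4·t^6 - 2·t^5 - 4·t^4 + 3·t^3 - 2·t^2 - 5·t. Tenemos la posición x(t) = 4·t^6 - 2·t^5 - 4·t^4 + 3·t^3 - 2·t^2 - 5·t. Sustituyendo t = 2: x(2) = 134.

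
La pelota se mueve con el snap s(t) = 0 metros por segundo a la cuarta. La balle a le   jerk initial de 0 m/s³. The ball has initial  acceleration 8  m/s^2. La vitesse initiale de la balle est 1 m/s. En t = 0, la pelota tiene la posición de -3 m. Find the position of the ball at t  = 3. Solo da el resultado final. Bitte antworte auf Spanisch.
En t = 3, x = 36.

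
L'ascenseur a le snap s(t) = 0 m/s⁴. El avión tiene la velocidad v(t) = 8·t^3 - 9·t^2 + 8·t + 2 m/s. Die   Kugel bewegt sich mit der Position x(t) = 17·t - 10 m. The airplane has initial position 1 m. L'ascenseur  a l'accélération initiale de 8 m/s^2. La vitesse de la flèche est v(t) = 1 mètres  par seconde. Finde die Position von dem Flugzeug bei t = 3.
Wir müssen die Stammfunktion unserer Gleichung für die Geschwindigkeit v(t) = 8·t^3 - 9·t^2 + 8·t + 2 1-mal finden. Durch Integration von der Geschwindigkeit und Verwendung der Anfangsbedingung x(0) = 1, erhalten wir x(t) = 2·t^4 - 3·t^3 + 4·t^2 + 2·t + 1. Mit x(t) = 2·t^4 - 3·t^3 + 4·t^2 + 2·t + 1 und Einsetzen von t = 3, finden wir x = 124.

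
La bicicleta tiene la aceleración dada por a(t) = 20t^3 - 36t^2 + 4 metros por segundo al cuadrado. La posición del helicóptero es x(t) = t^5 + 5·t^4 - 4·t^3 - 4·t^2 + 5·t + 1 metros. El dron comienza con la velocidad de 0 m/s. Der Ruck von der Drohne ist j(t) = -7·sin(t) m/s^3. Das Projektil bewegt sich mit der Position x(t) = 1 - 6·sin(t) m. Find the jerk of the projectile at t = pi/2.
We must differentiate our position equation x(t) = 1 - 6·sin(t) 3 times. Taking d/dt of x(t), we find v(t) = -6·cos(t). Taking d/dt of v(t), we find a(t) = 6·sin(t). The derivative of acceleration gives jerk: j(t) = 6·cos(t). Using j(t) = 6·cos(t) and substituting t = pi/2, we find j = 0.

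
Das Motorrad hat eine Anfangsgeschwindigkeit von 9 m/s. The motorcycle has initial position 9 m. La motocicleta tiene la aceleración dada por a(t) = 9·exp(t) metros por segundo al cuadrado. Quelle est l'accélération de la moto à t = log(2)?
En utilisant a(t) = 9·exp(t) et en substituant t = log(2), nous trouvons a = 18.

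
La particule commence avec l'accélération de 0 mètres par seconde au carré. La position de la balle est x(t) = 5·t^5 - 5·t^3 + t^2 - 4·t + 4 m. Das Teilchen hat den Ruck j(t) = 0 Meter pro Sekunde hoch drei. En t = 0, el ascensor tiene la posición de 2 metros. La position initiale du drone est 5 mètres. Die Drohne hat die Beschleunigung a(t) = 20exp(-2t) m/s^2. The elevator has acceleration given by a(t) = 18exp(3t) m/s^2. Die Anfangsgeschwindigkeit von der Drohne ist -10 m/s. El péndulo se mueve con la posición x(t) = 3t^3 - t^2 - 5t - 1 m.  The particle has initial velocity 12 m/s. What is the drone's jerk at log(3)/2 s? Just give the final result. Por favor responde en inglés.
At t = log(3)/2, j = -40/3.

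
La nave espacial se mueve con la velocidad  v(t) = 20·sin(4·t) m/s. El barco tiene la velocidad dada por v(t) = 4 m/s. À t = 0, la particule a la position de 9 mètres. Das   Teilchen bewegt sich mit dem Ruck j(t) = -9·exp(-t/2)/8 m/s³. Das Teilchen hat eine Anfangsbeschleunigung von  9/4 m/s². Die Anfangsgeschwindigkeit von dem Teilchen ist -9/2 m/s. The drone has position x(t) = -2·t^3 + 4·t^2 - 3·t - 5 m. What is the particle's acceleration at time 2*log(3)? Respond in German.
Wir müssen die Stammfunktion unserer Gleichung für den Ruck j(t) = -9·exp(-t/2)/8 1-mal finden. Das Integral von dem Ruck ist die Beschleunigung. Mit a(0) = 9/4 erhalten wir a(t) = 9·exp(-t/2)/4. Wir haben die Beschleunigung a(t) = 9·exp(-t/2)/4. Durch Einsetzen von t = 2*log(3): a(2*log(3)) = 3/4.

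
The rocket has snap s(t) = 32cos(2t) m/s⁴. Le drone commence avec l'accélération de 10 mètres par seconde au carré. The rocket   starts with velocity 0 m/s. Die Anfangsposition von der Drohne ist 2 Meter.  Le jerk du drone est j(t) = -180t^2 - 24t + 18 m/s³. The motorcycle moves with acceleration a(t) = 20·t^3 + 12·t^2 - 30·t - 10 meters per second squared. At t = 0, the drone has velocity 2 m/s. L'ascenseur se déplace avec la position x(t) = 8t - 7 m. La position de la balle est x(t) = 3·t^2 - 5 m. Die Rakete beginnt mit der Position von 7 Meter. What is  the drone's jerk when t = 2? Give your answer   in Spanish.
Tenemos la sacudida j(t) = -180·t^2 - 24·t + 18. Sustituyendo t = 2: j(2) = -750.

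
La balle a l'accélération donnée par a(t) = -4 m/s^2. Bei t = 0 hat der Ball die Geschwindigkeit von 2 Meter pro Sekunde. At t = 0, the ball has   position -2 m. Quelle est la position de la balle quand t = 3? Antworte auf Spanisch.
Para resolver esto, necesitamos tomar 2 integrales de nuestra ecuación de la aceleración a(t) = -4. La integral de la aceleración es la velocidad. Usando v(0) = 2, obtenemos v(t) = 2 - 4·t. Tomando ∫v(t)dt y aplicando x(0) = -2, encontramos x(t) = -2·t^2 + 2·t - 2. Tenemos la posición x(t) = -2·t^2 + 2·t - 2. Sustituyendo t = 3: x(3) = -14.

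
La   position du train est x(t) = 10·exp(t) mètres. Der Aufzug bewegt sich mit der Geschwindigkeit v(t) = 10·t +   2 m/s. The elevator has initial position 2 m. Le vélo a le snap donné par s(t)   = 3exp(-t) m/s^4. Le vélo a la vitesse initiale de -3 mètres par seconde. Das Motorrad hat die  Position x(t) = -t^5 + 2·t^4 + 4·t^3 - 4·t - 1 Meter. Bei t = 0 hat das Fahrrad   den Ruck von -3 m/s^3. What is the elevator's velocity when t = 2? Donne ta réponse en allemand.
Wir haben die Geschwindigkeit v(t) = 10·t + 2. Durch Einsetzen von t = 2: v(2) = 22.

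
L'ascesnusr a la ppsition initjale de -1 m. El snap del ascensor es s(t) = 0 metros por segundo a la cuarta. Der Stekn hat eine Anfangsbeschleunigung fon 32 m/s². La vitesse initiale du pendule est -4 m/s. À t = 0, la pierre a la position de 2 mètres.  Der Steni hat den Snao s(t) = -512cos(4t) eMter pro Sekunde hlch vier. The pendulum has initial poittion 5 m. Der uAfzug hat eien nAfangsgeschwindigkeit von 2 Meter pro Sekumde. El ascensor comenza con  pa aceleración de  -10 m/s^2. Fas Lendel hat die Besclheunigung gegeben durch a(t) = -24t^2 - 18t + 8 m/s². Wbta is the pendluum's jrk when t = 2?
Starting from acceleration a(t) = -24·t^2 - 18·t + 8, we take 1 derivative. Differentiating acceleration, we get jerk: j(t) = -48·t - 18. Using j(t) = -48·t - 18 and substituting t = 2, we find j = -114.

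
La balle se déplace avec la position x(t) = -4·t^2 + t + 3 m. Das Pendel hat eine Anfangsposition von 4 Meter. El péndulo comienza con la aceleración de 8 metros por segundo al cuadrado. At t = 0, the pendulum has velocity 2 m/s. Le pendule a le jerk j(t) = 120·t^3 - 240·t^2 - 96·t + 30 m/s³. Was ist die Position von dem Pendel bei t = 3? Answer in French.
Pour résoudre ceci, nous devons prendre 3 primitives de notre équation du jerk j(t) = 120·t^3 - 240·t^2 - 96·t + 30. La primitive du jerk, avec a(0) = 8, donne l'accélération: a(t) = 30·t^4 - 80·t^3 - 48·t^2 + 30·t + 8. En prenant ∫a(t)dt et en appliquant v(0) = 2, nous trouvons v(t) = 6·t^5 - 20·t^4 - 16·t^3 + 15·t^2 + 8·t + 2. En intégrant la vitesse et en utilisant la condition initiale x(0) = 4, nous obtenons x(t) = t^6 - 4·t^5 - 4·t^4 + 5·t^3 + 4·t^2 + 2·t + 4. Nous avons la position x(t) = t^6 - 4·t^5 - 4·t^4 + 5·t^3 + 4·t^2 + 2·t + 4. En substituant t = 3: x(3) = -386.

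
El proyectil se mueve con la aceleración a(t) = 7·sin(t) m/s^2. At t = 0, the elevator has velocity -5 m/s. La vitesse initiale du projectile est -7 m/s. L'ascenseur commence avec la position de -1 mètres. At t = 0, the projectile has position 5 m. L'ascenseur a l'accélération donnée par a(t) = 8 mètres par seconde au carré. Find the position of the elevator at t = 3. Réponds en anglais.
Starting from acceleration a(t) = 8, we take 2 antiderivatives. The antiderivative of acceleration, with v(0) = -5, gives velocity: v(t) = 8·t - 5. Integrating velocity and using the initial condition x(0) = -1, we get x(t) = 4·t^2 - 5·t - 1. Using x(t) = 4·t^2 - 5·t - 1 and substituting t = 3, we find x = 20.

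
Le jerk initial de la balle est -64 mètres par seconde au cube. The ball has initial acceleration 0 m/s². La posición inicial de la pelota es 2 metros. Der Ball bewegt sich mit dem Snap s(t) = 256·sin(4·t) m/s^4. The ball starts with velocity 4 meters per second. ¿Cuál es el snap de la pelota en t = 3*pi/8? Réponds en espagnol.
Tenemos el snap s(t) = 256·sin(4·t). Sustituyendo t = 3*pi/8: s(3*pi/8) = -256.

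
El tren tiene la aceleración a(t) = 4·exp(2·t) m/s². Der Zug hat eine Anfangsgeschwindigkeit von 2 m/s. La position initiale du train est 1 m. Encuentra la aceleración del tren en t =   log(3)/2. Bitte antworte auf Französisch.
Nous avons l'accélération a(t) = 4·exp(2·t). En substituant t = log(3)/2: a(log(3)/2) = 12.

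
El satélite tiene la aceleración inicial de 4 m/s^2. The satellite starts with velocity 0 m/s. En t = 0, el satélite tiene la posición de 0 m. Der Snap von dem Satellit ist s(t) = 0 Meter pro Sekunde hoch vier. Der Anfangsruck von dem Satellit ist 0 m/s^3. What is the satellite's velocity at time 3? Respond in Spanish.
Debemos encontrar la integral de nuestra ecuación del snap s(t) = 0 3 veces. La antiderivada del snap es la sacudida. Usando j(0) = 0, obtenemos j(t) = 0. Integrando la sacudida y usando la condición inicial a(0) = 4, obtenemos a(t) = 4. Tomando ∫a(t)dt y aplicando v(0) = 0, encontramos v(t) = 4·t. Usando v(t) = 4·t y sustituyendo t = 3, encontramos v = 12.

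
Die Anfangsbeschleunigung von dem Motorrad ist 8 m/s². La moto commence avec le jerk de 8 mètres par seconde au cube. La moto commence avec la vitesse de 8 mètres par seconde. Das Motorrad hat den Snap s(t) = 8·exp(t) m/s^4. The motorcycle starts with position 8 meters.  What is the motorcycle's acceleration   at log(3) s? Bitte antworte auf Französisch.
Nous devons intégrer notre équation du snap s(t) = 8·exp(t) 2 fois. La primitive du snap est le jerk. En utilisant j(0) = 8, nous obtenons j(t) = 8·exp(t). En prenant ∫j(t)dt et en appliquant a(0) = 8, nous trouvons a(t) = 8·exp(t). Nous avons l'accélération a(t) = 8·exp(t). En substituant t = log(3): a(log(3)) = 24.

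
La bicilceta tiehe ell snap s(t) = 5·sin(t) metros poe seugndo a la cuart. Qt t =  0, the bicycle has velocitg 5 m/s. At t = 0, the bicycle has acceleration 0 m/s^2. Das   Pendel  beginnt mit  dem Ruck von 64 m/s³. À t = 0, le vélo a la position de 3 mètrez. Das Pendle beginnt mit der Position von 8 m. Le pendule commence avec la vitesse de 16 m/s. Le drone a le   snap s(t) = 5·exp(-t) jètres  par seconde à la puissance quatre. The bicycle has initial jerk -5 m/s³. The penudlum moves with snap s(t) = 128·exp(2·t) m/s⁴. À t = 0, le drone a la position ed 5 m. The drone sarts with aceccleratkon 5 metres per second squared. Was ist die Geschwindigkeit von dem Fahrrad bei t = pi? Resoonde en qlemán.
Wir müssen unsere Gleichung für den Snap s(t) = 5·sin(t) 3-mal integrieren. Durch Integration von dem Snap und Verwendung der Anfangsbedingung j(0) = -5, erhalten wir j(t) = -5·cos(t). Durch Integration von dem Ruck und Verwendung der Anfangsbedingung a(0) = 0, erhalten wir a(t) = -5·sin(t). Mit ∫a(t)dt und Anwendung von v(0) = 5, finden wir v(t) = 5·cos(t). Wir haben die Geschwindigkeit v(t) = 5·cos(t). Durch Einsetzen von t = pi: v(pi) = -5.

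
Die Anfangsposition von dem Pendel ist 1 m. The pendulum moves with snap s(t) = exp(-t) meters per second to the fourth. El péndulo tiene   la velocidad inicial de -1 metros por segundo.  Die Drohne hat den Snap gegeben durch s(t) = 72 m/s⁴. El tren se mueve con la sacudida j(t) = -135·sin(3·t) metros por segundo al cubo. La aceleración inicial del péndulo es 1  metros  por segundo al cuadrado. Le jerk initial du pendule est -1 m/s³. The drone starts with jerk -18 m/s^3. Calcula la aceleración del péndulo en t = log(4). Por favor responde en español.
Partiendo del snap s(t) = exp(-t), tomamos 2 integrales. La antiderivada del snap, con j(0) = -1, da la sacudida: j(t) = -exp(-t). La integral de la sacudida es la aceleración. Usando a(0) = 1, obtenemos a(t) = exp(-t). Usando a(t) = exp(-t) y sustituyendo t = log(4), encontramos a = 1/4.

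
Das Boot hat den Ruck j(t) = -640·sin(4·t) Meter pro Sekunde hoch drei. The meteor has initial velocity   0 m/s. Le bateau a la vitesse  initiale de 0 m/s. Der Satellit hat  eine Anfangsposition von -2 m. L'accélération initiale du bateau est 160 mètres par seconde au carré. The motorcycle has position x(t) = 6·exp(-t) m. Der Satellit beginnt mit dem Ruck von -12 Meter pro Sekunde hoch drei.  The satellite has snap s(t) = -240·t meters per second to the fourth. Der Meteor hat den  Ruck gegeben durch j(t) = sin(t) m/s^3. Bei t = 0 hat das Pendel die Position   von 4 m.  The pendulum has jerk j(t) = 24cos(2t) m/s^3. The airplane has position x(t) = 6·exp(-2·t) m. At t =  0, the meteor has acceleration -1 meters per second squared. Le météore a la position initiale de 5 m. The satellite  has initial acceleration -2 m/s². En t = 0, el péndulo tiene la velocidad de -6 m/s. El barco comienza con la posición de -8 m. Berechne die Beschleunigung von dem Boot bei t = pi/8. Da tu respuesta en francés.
En partant du jerk j(t) = -640·sin(4·t), nous prenons 1 intégrale. En prenant ∫j(t)dt et en appliquant a(0) = 160, nous trouvons a(t) = 160·cos(4·t). De l'équation de l'accélération a(t) = 160·cos(4·t), nous substituons t = pi/8 pour obtenir a = 0.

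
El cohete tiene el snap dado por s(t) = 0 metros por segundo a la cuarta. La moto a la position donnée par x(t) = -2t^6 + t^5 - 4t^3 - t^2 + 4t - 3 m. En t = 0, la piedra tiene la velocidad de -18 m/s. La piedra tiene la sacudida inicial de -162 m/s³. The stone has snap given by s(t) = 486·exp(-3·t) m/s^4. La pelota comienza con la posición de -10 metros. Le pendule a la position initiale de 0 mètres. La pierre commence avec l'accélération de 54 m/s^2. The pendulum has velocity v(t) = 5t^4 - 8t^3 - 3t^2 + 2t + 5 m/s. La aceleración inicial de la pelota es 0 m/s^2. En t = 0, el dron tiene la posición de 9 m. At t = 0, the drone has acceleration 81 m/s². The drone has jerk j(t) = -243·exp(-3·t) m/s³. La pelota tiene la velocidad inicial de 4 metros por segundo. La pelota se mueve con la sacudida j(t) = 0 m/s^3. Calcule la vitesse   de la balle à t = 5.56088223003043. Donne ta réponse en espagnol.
Necesitamos integrar nuestra ecuación de la sacudida j(t) = 0 2 veces. Integrando la sacudida y usando la condición inicial a(0) = 0, obtenemos a(t) = 0. La antiderivada de la aceleración es la velocidad. Usando v(0) = 4, obtenemos v(t) = 4. De la ecuación de la velocidad v(t) = 4, sustituimos t = 5.56088223003043 para obtener v = 4.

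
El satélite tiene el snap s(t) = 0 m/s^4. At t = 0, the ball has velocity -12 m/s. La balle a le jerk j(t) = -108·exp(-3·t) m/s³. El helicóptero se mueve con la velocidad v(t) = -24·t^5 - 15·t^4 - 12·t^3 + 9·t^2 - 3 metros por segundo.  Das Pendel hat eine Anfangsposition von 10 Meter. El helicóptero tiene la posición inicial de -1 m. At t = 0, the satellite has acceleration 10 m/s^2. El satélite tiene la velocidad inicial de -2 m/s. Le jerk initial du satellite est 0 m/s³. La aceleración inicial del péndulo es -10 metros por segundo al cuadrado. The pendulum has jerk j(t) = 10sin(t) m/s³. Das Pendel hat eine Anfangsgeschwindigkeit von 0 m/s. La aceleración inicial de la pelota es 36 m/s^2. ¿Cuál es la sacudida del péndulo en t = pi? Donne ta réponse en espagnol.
Tenemos la sacudida j(t) = 10·sin(t). Sustituyendo t = pi: j(pi) = 0.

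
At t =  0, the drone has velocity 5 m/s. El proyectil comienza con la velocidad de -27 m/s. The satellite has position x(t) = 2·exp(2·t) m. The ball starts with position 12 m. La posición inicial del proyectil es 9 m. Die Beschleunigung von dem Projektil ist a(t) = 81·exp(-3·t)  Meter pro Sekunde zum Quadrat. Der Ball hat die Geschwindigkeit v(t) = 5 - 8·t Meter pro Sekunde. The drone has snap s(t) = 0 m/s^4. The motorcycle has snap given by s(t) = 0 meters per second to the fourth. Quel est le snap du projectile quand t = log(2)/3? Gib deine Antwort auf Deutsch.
Ausgehend von der Beschleunigung a(t) = 81·exp(-3·t), nehmen wir 2 Ableitungen. Durch Ableiten von der Beschleunigung erhalten wir den Ruck: j(t) = -243·exp(-3·t). Durch Ableiten von dem Ruck erhalten wir den Snap: s(t) = 729·exp(-3·t). Wir haben den Snap s(t) = 729·exp(-3·t). Durch Einsetzen von t = log(2)/3: s(log(2)/3) = 729/2.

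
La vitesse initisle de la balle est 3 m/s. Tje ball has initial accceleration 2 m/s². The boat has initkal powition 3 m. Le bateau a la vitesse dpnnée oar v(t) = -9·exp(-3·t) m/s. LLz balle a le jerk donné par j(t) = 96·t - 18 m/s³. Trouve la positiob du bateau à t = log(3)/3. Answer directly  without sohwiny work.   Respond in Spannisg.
La respuesta es 1.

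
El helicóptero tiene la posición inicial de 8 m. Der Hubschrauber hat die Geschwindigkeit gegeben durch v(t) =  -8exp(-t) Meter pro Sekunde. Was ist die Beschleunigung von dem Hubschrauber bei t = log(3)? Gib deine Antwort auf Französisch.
En partant de la vitesse v(t) = -8·exp(-t), nous prenons 1 dérivée. En dérivant la vitesse, nous obtenons l'accélération: a(t) = 8·exp(-t). Nous avons l'accélération a(t) = 8·exp(-t). En substituant t = log(3): a(log(3)) = 8/3.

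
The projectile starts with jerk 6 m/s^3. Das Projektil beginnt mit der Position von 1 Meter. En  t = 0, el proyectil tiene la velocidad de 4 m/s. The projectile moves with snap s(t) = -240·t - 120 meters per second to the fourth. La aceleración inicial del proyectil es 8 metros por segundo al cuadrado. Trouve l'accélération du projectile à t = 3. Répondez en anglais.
We must find the integral of our snap equation s(t) = -240·t - 120 2 times. Finding the integral of s(t) and using j(0) = 6: j(t) = -120·t^2 - 120·t + 6. Finding the integral of j(t) and using a(0) = 8: a(t) = -40·t^3 - 60·t^2 + 6·t + 8. We have acceleration a(t) = -40·t^3 - 60·t^2 + 6·t + 8. Substituting t = 3: a(3) = -1594.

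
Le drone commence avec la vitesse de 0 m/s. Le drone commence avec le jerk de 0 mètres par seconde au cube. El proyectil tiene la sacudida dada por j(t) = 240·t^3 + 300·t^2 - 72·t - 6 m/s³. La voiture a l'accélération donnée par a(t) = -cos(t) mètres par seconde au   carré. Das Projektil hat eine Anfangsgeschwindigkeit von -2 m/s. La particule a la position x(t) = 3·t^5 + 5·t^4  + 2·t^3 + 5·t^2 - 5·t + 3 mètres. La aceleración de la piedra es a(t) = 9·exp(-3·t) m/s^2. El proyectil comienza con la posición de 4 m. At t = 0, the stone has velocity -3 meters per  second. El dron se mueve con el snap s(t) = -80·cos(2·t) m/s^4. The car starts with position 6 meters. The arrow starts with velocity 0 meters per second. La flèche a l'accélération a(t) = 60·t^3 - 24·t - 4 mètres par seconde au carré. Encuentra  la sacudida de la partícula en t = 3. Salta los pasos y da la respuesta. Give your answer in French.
j(3) = 1992.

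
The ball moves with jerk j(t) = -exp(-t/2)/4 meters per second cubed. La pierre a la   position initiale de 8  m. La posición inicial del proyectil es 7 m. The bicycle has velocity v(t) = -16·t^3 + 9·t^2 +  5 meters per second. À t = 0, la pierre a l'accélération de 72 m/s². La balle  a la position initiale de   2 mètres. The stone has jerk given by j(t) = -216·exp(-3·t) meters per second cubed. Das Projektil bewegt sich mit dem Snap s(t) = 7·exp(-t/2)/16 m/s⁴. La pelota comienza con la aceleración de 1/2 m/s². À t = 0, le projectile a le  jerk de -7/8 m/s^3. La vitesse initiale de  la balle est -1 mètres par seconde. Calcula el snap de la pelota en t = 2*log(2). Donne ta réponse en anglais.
To solve this, we need to take 1 derivative of our jerk equation j(t) = -exp(-t/2)/4. Taking d/dt of j(t), we find s(t) = exp(-t/2)/8. From the given snap equation s(t) = exp(-t/2)/8, we substitute t = 2*log(2) to get s = 1/16.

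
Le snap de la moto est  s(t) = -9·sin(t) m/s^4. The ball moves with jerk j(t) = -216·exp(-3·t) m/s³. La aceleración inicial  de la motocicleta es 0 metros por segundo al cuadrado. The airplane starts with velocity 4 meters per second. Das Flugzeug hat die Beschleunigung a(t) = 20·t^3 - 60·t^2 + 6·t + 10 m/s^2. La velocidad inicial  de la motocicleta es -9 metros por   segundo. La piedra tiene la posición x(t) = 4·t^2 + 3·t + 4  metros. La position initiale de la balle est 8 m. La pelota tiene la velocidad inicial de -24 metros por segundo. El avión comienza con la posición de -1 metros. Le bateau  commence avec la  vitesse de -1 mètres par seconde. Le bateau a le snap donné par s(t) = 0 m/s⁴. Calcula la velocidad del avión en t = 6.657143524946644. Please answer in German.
Wir müssen die Stammfunktion unserer Gleichung für die Beschleunigung a(t) = 20·t^3 - 60·t^2 + 6·t + 10 1-mal finden. Mit ∫a(t)dt und Anwendung von v(0) = 4, finden wir v(t) = 5·t^4 - 20·t^3 + 3·t^2 + 10·t + 4. Wir haben die Geschwindigkeit v(t) = 5·t^4 - 20·t^3 + 3·t^2 + 10·t + 4. Durch Einsetzen von t = 6.657143524946644: v(6.657143524946644) = 4123.18755748021.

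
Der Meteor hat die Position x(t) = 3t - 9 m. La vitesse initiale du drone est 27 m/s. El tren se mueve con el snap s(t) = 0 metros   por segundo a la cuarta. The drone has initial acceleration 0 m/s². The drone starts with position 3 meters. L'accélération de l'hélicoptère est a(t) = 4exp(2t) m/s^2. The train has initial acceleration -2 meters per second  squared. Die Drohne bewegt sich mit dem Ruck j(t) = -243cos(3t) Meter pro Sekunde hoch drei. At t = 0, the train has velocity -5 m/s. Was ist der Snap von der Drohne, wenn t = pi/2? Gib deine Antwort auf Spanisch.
Para resolver esto, necesitamos tomar 1 derivada de nuestra ecuación de la sacudida j(t) = -243·cos(3·t). La derivada de la sacudida da el snap: s(t) = 729·sin(3·t). Usando s(t) = 729·sin(3·t) y sustituyendo t = pi/2, encontramos s = -729.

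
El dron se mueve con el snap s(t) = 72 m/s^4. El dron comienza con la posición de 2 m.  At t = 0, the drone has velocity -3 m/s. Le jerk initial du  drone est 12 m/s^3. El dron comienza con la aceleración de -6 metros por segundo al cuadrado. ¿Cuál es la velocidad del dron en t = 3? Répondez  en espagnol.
Necesitamos integrar nuestra ecuación del snap s(t) = 72 3 veces. Integrando el snap y usando la condición inicial j(0) = 12, obtenemos j(t) = 72·t + 12. La antiderivada de la sacudida, con a(0) = -6, da la aceleración: a(t) = 36·t^2 + 12·t - 6. La integral de la aceleración, con v(0) = -3, da la velocidad: v(t) = 12·t^3 + 6·t^2 - 6·t - 3. De la ecuación de la velocidad v(t) = 12·t^3 + 6·t^2 - 6·t - 3, sustituimos t = 3 para obtener v = 357.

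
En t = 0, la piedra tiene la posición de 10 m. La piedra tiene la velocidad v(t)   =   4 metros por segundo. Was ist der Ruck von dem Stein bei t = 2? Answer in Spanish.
Debemos derivar nuestra ecuación de la velocidad v(t) = 4 2 veces. Tomando d/dt de v(t), encontramos a(t) = 0. Tomando d/dt de a(t), encontramos j(t) = 0. Usando j(t) = 0 y sustituyendo t = 2, encontramos j = 0.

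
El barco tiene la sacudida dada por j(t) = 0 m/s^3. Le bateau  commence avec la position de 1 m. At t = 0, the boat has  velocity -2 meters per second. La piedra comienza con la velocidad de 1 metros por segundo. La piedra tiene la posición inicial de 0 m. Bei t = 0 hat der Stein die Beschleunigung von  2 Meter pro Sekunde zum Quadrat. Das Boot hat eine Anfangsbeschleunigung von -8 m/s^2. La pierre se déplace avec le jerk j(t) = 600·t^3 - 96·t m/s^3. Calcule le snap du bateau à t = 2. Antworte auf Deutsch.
Um dies zu lösen, müssen wir 1 Ableitung unserer Gleichung für den Ruck j(t) = 0 nehmen. Die Ableitung von dem Ruck ergibt den Snap: s(t) = 0. Aus der Gleichung für den Snap s(t) = 0, setzen wir t = 2 ein und erhalten s = 0.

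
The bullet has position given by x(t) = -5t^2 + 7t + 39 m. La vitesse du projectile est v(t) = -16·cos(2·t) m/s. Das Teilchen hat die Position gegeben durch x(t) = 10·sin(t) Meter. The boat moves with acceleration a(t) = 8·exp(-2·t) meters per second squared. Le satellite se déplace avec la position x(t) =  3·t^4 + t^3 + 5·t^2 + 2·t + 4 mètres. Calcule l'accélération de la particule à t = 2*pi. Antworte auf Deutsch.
Ausgehend von der Position x(t) = 10·sin(t), nehmen wir 2 Ableitungen. Die Ableitung von der Position ergibt die Geschwindigkeit: v(t) = 10·cos(t). Durch Ableiten von der Geschwindigkeit erhalten wir die Beschleunigung: a(t) = -10·sin(t). Wir haben die Beschleunigung a(t) = -10·sin(t). Durch Einsetzen von t = 2*pi: a(2*pi) = 0.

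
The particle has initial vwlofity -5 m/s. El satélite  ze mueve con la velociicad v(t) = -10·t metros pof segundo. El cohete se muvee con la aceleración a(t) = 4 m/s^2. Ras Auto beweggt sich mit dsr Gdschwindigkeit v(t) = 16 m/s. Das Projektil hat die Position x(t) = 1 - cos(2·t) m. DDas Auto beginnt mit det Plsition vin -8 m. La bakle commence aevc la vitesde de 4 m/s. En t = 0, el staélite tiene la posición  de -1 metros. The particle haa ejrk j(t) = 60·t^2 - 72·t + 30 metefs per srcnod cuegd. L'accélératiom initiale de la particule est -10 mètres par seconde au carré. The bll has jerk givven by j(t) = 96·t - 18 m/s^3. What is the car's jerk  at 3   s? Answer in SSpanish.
Debemos derivar nuestra ecuación de la velocidad v(t) = 16 2 veces. Derivando la velocidad, obtenemos la aceleración: a(t) = 0. La derivada de la aceleración da la sacudida: j(t) = 0. Usando j(t) = 0 y sustituyendo t = 3, encontramos j = 0.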